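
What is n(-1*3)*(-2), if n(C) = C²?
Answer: -18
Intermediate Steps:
n(-1*3)*(-2) = (-1*3)²*(-2) = (-3)²*(-2) = 9*(-2) = -18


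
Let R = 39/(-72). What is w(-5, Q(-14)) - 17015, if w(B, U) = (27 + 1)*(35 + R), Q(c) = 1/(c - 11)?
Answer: -96301/6 ≈ -16050.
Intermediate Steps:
R = -13/24 (R = 39*(-1/72) = -13/24 ≈ -0.54167)
Q(c) = 1/(-11 + c)
w(B, U) = 5789/6 (w(B, U) = (27 + 1)*(35 - 13/24) = 28*(827/24) = 5789/6)
w(-5, Q(-14)) - 17015 = 5789/6 - 17015 = -96301/6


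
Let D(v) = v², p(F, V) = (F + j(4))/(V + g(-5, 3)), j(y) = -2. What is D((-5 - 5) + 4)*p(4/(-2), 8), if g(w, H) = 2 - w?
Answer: -48/5 ≈ -9.6000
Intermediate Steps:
p(F, V) = (-2 + F)/(7 + V) (p(F, V) = (F - 2)/(V + (2 - 1*(-5))) = (-2 + F)/(V + (2 + 5)) = (-2 + F)/(V + 7) = (-2 + F)/(7 + V))
D((-5 - 5) + 4)*p(4/(-2), 8) = ((-5 - 5) + 4)²*((-2 + 4/(-2))/(7 + 8)) = (-10 + 4)²*((-2 + 4*(-½))/15) = (-6)²*((-2 - 2)/15) = 36*((1/15)*(-4)) = 36*(-4/15) = -48/5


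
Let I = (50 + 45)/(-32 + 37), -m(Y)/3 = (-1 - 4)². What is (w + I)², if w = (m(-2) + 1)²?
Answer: 30195025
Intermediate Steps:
m(Y) = -75 (m(Y) = -3*(-1 - 4)² = -3*(-5)² = -3*25 = -75)
I = 19 (I = 95/5 = 95*(⅕) = 19)
w = 5476 (w = (-75 + 1)² = (-74)² = 5476)
(w + I)² = (5476 + 19)² = 5495² = 30195025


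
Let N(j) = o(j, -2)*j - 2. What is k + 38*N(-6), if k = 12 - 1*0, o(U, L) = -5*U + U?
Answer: -5536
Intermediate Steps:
o(U, L) = -4*U
N(j) = -2 - 4*j² (N(j) = (-4*j)*j - 2 = -4*j² - 2 = -2 - 4*j²)
k = 12 (k = 12 + 0 = 12)
k + 38*N(-6) = 12 + 38*(-2 - 4*(-6)²) = 12 + 38*(-2 - 4*36) = 12 + 38*(-2 - 144) = 12 + 38*(-146) = 12 - 5548 = -5536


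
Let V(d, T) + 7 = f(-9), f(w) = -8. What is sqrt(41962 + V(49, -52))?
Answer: sqrt(41947) ≈ 204.81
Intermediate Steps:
V(d, T) = -15 (V(d, T) = -7 - 8 = -15)
sqrt(41962 + V(49, -52)) = sqrt(41962 - 15) = sqrt(41947)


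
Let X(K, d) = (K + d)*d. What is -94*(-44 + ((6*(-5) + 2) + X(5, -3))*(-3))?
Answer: -5452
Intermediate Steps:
X(K, d) = d*(K + d)
-94*(-44 + ((6*(-5) + 2) + X(5, -3))*(-3)) = -94*(-44 + ((6*(-5) + 2) - 3*(5 - 3))*(-3)) = -94*(-44 + ((-30 + 2) - 3*2)*(-3)) = -94*(-44 + (-28 - 6)*(-3)) = -94*(-44 - 34*(-3)) = -94*(-44 + 102) = -94*58 = -5452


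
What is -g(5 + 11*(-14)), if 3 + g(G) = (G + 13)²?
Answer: -18493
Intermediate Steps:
g(G) = -3 + (13 + G)² (g(G) = -3 + (G + 13)² = -3 + (13 + G)²)
-g(5 + 11*(-14)) = -(-3 + (13 + (5 + 11*(-14)))²) = -(-3 + (13 + (5 - 154))²) = -(-3 + (13 - 149)²) = -(-3 + (-136)²) = -(-3 + 18496) = -1*18493 = -18493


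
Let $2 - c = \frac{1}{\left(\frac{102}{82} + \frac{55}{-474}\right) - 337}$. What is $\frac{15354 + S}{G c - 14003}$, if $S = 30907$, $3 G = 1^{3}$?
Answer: $- \frac{905883688437}{274193909939} \approx -3.3038$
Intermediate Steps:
$G = \frac{1}{3}$ ($G = \frac{1^{3}}{3} = \frac{1}{3} \cdot 1 = \frac{1}{3} \approx 0.33333$)
$c = \frac{13074112}{6527339}$ ($c = 2 - \frac{1}{\left(\frac{102}{82} + \frac{55}{-474}\right) - 337} = 2 - \frac{1}{\left(102 \cdot \frac{1}{82} + 55 \left(- \frac{1}{474}\right)\right) - 337} = 2 - \frac{1}{\left(\frac{51}{41} - \frac{55}{474}\right) - 337} = 2 - \frac{1}{\frac{21919}{19434} - 337} = 2 - \frac{1}{- \frac{6527339}{19434}} = 2 - - \frac{19434}{6527339} = 2 + \frac{19434}{6527339} = \frac{13074112}{6527339} \approx 2.003$)
$\frac{15354 + S}{G c - 14003} = \frac{15354 + 30907}{\frac{1}{3} \cdot \frac{13074112}{6527339} - 14003} = \frac{46261}{\frac{13074112}{19582017} - 14003} = \frac{46261}{- \frac{274193909939}{19582017}} = 46261 \left(- \frac{19582017}{274193909939}\right) = - \frac{905883688437}{274193909939}$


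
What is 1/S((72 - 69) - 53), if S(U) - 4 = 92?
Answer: 1/96 ≈ 0.010417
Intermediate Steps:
S(U) = 96 (S(U) = 4 + 92 = 96)
1/S((72 - 69) - 53) = 1/96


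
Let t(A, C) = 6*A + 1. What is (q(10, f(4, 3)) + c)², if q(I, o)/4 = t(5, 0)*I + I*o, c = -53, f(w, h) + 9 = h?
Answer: 896809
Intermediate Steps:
f(w, h) = -9 + h
t(A, C) = 1 + 6*A
q(I, o) = 124*I + 4*I*o (q(I, o) = 4*((1 + 6*5)*I + I*o) = 4*((1 + 30)*I + I*o) = 4*(31*I + I*o) = 124*I + 4*I*o)
(q(10, f(4, 3)) + c)² = (4*10*(31 + (-9 + 3)) - 53)² = (4*10*(31 - 6) - 53)² = (4*10*25 - 53)² = (1000 - 53)² = 947² = 896809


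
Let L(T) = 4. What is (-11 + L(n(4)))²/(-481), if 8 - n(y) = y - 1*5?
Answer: -49/481 ≈ -0.10187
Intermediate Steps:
n(y) = 13 - y (n(y) = 8 - (y - 1*5) = 8 - (y - 5) = 8 - (-5 + y) = 8 + (5 - y) = 13 - y)
(-11 + L(n(4)))²/(-481) = (-11 + 4)²/(-481) = (-7)²*(-1/481) = 49*(-1/481) = -49/481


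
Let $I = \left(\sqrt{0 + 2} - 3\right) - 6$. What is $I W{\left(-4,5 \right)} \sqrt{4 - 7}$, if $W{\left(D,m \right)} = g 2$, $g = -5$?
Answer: $10 i \sqrt{3} \left(9 - \sqrt{2}\right) \approx 131.39 i$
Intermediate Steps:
$W{\left(D,m \right)} = -10$ ($W{\left(D,m \right)} = \left(-5\right) 2 = -10$)
$I = -9 + \sqrt{2}$ ($I = \left(\sqrt{2} - 3\right) - 6 = \left(-3 + \sqrt{2}\right) - 6 = -9 + \sqrt{2} \approx -7.5858$)
$I W{\left(-4,5 \right)} \sqrt{4 - 7} = \left(-9 + \sqrt{2}\right) \left(-10\right) \sqrt{4 - 7} = \left(90 - 10 \sqrt{2}\right) \sqrt{-3} = \left(90 - 10 \sqrt{2}\right) i \sqrt{3} = i \sqrt{3} \left(90 - 10 \sqrt{2}\right)$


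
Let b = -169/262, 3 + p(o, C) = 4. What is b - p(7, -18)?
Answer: -431/262 ≈ -1.6450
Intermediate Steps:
p(o, C) = 1 (p(o, C) = -3 + 4 = 1)
b = -169/262 (b = -169*1/262 = -169/262 ≈ -0.64504)
b - p(7, -18) = -169/262 - 1*1 = -169/262 - 1 = -431/262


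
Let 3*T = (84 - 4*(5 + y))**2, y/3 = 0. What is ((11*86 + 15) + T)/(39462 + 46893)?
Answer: 6979/259065 ≈ 0.026939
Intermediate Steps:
y = 0 (y = 3*0 = 0)
T = 4096/3 (T = (84 - 4*(5 + 0))**2/3 = (84 - 4*5)**2/3 = (84 - 20)**2/3 = (1/3)*64**2 = (1/3)*4096 = 4096/3 ≈ 1365.3)
((11*86 + 15) + T)/(39462 + 46893) = ((11*86 + 15) + 4096/3)/(39462 + 46893) = ((946 + 15) + 4096/3)/86355 = (961 + 4096/3)*(1/86355) = (6979/3)*(1/86355) = 6979/259065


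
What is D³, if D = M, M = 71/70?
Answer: 357911/343000 ≈ 1.0435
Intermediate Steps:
M = 71/70 (M = 71*(1/70) = 71/70 ≈ 1.0143)
D = 71/70 ≈ 1.0143
D³ = (71/70)³ = 357911/343000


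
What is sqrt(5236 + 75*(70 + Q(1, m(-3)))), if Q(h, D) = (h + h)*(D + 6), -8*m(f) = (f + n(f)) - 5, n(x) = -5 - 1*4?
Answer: sqrt(46819)/2 ≈ 108.19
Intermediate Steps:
n(x) = -9 (n(x) = -5 - 4 = -9)
m(f) = 7/4 - f/8 (m(f) = -((f - 9) - 5)/8 = -((-9 + f) - 5)/8 = -(-14 + f)/8 = 7/4 - f/8)
Q(h, D) = 2*h*(6 + D) (Q(h, D) = (2*h)*(6 + D) = 2*h*(6 + D))
sqrt(5236 + 75*(70 + Q(1, m(-3)))) = sqrt(5236 + 75*(70 + 2*1*(6 + (7/4 - 1/8*(-3))))) = sqrt(5236 + 75*(70 + 2*1*(6 + (7/4 + 3/8)))) = sqrt(5236 + 75*(70 + 2*1*(6 + 17/8))) = sqrt(5236 + 75*(70 + 2*1*(65/8))) = sqrt(5236 + 75*(70 + 65/4)) = sqrt(5236 + 75*(345/4)) = sqrt(5236 + 25875/4) = sqrt(46819/4) = sqrt(46819)/2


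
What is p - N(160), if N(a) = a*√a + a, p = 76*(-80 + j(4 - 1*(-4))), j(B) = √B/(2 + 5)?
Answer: -6240 - 640*√10 + 152*√2/7 ≈ -8233.2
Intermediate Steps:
j(B) = √B/7
p = -6080 + 152*√2/7 (p = 76*(-80 + √(4 - 1*(-4))/7) = 76*(-80 + √(4 + 4)/7) = 76*(-80 + √8/7) = 76*(-80 + (2*√2)/7) = 76*(-80 + 2*√2/7) = -6080 + 152*√2/7 ≈ -6049.3)
N(a) = a + a^(3/2) (N(a) = a^(3/2) + a = a + a^(3/2))
p - N(160) = (-6080 + 152*√2/7) - (160 + 160^(3/2)) = (-6080 + 152*√2/7) - (160 + 640*√10) = (-6080 + 152*√2/7) + (-160 - 640*√10) = -6240 - 640*√10 + 152*√2/7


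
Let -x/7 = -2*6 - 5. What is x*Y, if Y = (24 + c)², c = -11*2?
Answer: 476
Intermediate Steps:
c = -22
Y = 4 (Y = (24 - 22)² = 2² = 4)
x = 119 (x = -7*(-2*6 - 5) = -7*(-12 - 5) = -7*(-17) = 119)
x*Y = 119*4 = 476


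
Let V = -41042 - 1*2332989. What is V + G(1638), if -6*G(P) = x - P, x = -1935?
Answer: -4746871/2 ≈ -2.3734e+6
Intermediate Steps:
G(P) = 645/2 + P/6 (G(P) = -(-1935 - P)/6 = 645/2 + P/6)
V = -2374031 (V = -41042 - 2332989 = -2374031)
V + G(1638) = -2374031 + (645/2 + (1/6)*1638) = -2374031 + (645/2 + 273) = -2374031 + 1191/2 = -4746871/2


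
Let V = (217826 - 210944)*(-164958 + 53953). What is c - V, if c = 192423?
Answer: 764128833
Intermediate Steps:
V = -763936410 (V = 6882*(-111005) = -763936410)
c - V = 192423 - 1*(-763936410) = 192423 + 763936410 = 764128833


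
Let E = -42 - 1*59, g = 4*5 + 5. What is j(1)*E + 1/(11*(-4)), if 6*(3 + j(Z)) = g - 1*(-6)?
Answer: -28889/132 ≈ -218.86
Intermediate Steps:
g = 25 (g = 20 + 5 = 25)
E = -101 (E = -42 - 59 = -101)
j(Z) = 13/6 (j(Z) = -3 + (25 - 1*(-6))/6 = -3 + (25 + 6)/6 = -3 + (1/6)*31 = -3 + 31/6 = 13/6)
j(1)*E + 1/(11*(-4)) = (13/6)*(-101) + 1/(11*(-4)) = -1313/6 + 1/(-44) = -1313/6 - 1/44 = -28889/132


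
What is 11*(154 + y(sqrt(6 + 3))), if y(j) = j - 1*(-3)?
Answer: 1760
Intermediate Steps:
y(j) = 3 + j (y(j) = j + 3 = 3 + j)
11*(154 + y(sqrt(6 + 3))) = 11*(154 + (3 + sqrt(6 + 3))) = 11*(154 + (3 + sqrt(9))) = 11*(154 + (3 + 3)) = 11*(154 + 6) = 11*160 = 1760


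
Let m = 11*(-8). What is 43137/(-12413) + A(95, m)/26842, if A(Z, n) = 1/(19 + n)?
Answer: -79893963839/22990092474 ≈ -3.4751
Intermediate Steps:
m = -88
43137/(-12413) + A(95, m)/26842 = 43137/(-12413) + 1/((19 - 88)*26842) = 43137*(-1/12413) + (1/26842)/(-69) = -43137/12413 - 1/69*1/26842 = -43137/12413 - 1/1852098 = -79893963839/22990092474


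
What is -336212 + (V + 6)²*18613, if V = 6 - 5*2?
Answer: -261760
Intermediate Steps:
V = -4 (V = 6 - 10 = -4)
-336212 + (V + 6)²*18613 = -336212 + (-4 + 6)²*18613 = -336212 + 2²*18613 = -336212 + 4*18613 = -336212 + 74452 = -261760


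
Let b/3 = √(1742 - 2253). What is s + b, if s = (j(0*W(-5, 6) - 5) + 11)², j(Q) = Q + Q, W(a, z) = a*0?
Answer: 1 + 3*I*√511 ≈ 1.0 + 67.816*I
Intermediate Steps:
W(a, z) = 0
j(Q) = 2*Q
b = 3*I*√511 (b = 3*√(1742 - 2253) = 3*√(-511) = 3*(I*√511) = 3*I*√511 ≈ 67.816*I)
s = 1 (s = (2*(0*0 - 5) + 11)² = (2*(0 - 5) + 11)² = (2*(-5) + 11)² = (-10 + 11)² = 1² = 1)
s + b = 1 + 3*I*√511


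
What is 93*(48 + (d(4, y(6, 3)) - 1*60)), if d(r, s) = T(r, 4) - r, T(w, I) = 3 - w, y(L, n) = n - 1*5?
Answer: -1581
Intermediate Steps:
y(L, n) = -5 + n (y(L, n) = n - 5 = -5 + n)
d(r, s) = 3 - 2*r (d(r, s) = (3 - r) - r = 3 - 2*r)
93*(48 + (d(4, y(6, 3)) - 1*60)) = 93*(48 + ((3 - 2*4) - 1*60)) = 93*(48 + ((3 - 8) - 60)) = 93*(48 + (-5 - 60)) = 93*(48 - 65) = 93*(-17) = -1581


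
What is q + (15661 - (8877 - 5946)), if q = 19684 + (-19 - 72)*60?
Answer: 26954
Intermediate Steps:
q = 14224 (q = 19684 - 91*60 = 19684 - 5460 = 14224)
q + (15661 - (8877 - 5946)) = 14224 + (15661 - (8877 - 5946)) = 14224 + (15661 - 1*2931) = 14224 + (15661 - 2931) = 14224 + 12730 = 26954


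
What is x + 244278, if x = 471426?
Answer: 715704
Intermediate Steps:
x + 244278 = 471426 + 244278 = 715704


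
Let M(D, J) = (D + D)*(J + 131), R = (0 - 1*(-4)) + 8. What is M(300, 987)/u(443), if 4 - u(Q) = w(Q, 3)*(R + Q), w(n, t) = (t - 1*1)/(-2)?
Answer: 223600/153 ≈ 1461.4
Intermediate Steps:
w(n, t) = ½ - t/2 (w(n, t) = (t - 1)*(-½) = (-1 + t)*(-½) = ½ - t/2)
R = 12 (R = (0 + 4) + 8 = 4 + 8 = 12)
M(D, J) = 2*D*(131 + J) (M(D, J) = (2*D)*(131 + J) = 2*D*(131 + J))
u(Q) = 16 + Q (u(Q) = 4 - (½ - ½*3)*(12 + Q) = 4 - (½ - 3/2)*(12 + Q) = 4 - (-1)*(12 + Q) = 4 - (-12 - Q) = 4 + (12 + Q) = 16 + Q)
M(300, 987)/u(443) = (2*300*(131 + 987))/(16 + 443) = (2*300*1118)/459 = 670800*(1/459) = 223600/153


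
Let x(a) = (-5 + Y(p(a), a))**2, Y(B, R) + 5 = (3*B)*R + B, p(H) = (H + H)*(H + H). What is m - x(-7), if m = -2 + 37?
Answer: -15444865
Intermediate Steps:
p(H) = 4*H**2 (p(H) = (2*H)*(2*H) = 4*H**2)
Y(B, R) = -5 + B + 3*B*R (Y(B, R) = -5 + ((3*B)*R + B) = -5 + (3*B*R + B) = -5 + (B + 3*B*R) = -5 + B + 3*B*R)
m = 35
x(a) = (-10 + 4*a**2 + 12*a**3)**2 (x(a) = (-5 + (-5 + 4*a**2 + 3*(4*a**2)*a))**2 = (-5 + (-5 + 4*a**2 + 12*a**3))**2 = (-10 + 4*a**2 + 12*a**3)**2)
m - x(-7) = 35 - 4*(-5 + 2*(-7)**2 + 6*(-7)**3)**2 = 35 - 4*(-5 + 2*49 + 6*(-343))**2 = 35 - 4*(-5 + 98 - 2058)**2 = 35 - 4*(-1965)**2 = 35 - 4*3861225 = 35 - 1*15444900 = 35 - 15444900 = -15444865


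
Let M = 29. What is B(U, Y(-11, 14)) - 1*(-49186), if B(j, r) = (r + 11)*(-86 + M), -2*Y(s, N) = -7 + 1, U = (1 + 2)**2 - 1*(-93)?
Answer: 48388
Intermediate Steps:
U = 102 (U = 3**2 + 93 = 9 + 93 = 102)
Y(s, N) = 3 (Y(s, N) = -(-7 + 1)/2 = -1/2*(-6) = 3)
B(j, r) = -627 - 57*r (B(j, r) = (r + 11)*(-86 + 29) = (11 + r)*(-57) = -627 - 57*r)
B(U, Y(-11, 14)) - 1*(-49186) = (-627 - 57*3) - 1*(-49186) = (-627 - 171) + 49186 = -798 + 49186 = 48388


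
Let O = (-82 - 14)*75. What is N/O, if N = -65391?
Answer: 21797/2400 ≈ 9.0821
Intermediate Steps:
O = -7200 (O = -96*75 = -7200)
N/O = -65391/(-7200) = -65391*(-1/7200) = 21797/2400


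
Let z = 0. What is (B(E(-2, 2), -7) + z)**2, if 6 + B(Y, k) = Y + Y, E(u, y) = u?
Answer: 100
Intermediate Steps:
B(Y, k) = -6 + 2*Y (B(Y, k) = -6 + (Y + Y) = -6 + 2*Y)
(B(E(-2, 2), -7) + z)**2 = ((-6 + 2*(-2)) + 0)**2 = ((-6 - 4) + 0)**2 = (-10 + 0)**2 = (-10)**2 = 100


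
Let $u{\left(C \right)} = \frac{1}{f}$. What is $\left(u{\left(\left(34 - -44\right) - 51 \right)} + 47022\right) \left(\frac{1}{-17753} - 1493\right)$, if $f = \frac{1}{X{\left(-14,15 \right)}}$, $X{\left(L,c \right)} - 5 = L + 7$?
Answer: $- \frac{1246275914600}{17753} \approx -7.0201 \cdot 10^{7}$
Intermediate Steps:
$X{\left(L,c \right)} = 12 + L$ ($X{\left(L,c \right)} = 5 + \left(L + 7\right) = 5 + \left(7 + L\right) = 12 + L$)
$f = - \frac{1}{2}$ ($f = \frac{1}{12 - 14} = \frac{1}{-2} = - \frac{1}{2} \approx -0.5$)
$u{\left(C \right)} = -2$ ($u{\left(C \right)} = \frac{1}{- \frac{1}{2}} = -2$)
$\left(u{\left(\left(34 - -44\right) - 51 \right)} + 47022\right) \left(\frac{1}{-17753} - 1493\right) = \left(-2 + 47022\right) \left(\frac{1}{-17753} - 1493\right) = 47020 \left(- \frac{1}{17753} - 1493\right) = 47020 \left(- \frac{26505230}{17753}\right) = - \frac{1246275914600}{17753}$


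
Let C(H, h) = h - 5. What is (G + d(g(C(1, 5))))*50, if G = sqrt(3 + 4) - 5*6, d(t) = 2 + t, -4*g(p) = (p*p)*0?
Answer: -1400 + 50*sqrt(7) ≈ -1267.7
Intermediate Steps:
C(H, h) = -5 + h
g(p) = 0 (g(p) = -p*p*0/4 = -p**2*0/4 = -1/4*0 = 0)
G = -30 + sqrt(7) (G = sqrt(7) - 30 = -30 + sqrt(7) ≈ -27.354)
(G + d(g(C(1, 5))))*50 = ((-30 + sqrt(7)) + (2 + 0))*50 = ((-30 + sqrt(7)) + 2)*50 = (-28 + sqrt(7))*50 = -1400 + 50*sqrt(7)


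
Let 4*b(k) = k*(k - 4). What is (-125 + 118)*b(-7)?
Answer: -539/4 ≈ -134.75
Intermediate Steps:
b(k) = k*(-4 + k)/4 (b(k) = (k*(k - 4))/4 = (k*(-4 + k))/4 = k*(-4 + k)/4)
(-125 + 118)*b(-7) = (-125 + 118)*((¼)*(-7)*(-4 - 7)) = -7*(-7)*(-11)/4 = -7*77/4 = -539/4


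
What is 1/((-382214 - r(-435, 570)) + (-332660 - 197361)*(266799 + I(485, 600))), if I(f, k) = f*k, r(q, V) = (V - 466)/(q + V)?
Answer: -135/39912151409159 ≈ -3.3824e-12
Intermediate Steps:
r(q, V) = (-466 + V)/(V + q)
1/((-382214 - r(-435, 570)) + (-332660 - 197361)*(266799 + I(485, 600))) = 1/((-382214 - (-466 + 570)/(570 - 435)) + (-332660 - 197361)*(266799 + 485*600)) = 1/((-382214 - 104/135) - 530021*(266799 + 291000)) = 1/((-382214 - 104/135) - 530021*557799) = 1/((-382214 - 1*104/135) - 295645183779) = 1/((-382214 - 104/135) - 295645183779) = 1/(-51598994/135 - 295645183779) = 1/(-39912151409159/135) = -135/39912151409159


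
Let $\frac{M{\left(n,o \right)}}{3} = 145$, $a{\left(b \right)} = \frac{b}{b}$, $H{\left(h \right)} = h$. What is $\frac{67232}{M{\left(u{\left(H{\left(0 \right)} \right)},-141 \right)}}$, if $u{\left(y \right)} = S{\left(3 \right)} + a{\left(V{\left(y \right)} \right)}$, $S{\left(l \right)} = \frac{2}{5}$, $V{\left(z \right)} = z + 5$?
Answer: $\frac{67232}{435} \approx 154.56$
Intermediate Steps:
$V{\left(z \right)} = 5 + z$
$S{\left(l \right)} = \frac{2}{5}$ ($S{\left(l \right)} = 2 \cdot \frac{1}{5} = \frac{2}{5}$)
$a{\left(b \right)} = 1$
$u{\left(y \right)} = \frac{7}{5}$ ($u{\left(y \right)} = \frac{2}{5} + 1 = \frac{7}{5}$)
$M{\left(n,o \right)} = 435$ ($M{\left(n,o \right)} = 3 \cdot 145 = 435$)
$\frac{67232}{M{\left(u{\left(H{\left(0 \right)} \right)},-141 \right)}} = \frac{67232}{435}$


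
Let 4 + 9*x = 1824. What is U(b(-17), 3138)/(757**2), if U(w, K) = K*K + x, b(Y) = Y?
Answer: 88625216/5157441 ≈ 17.184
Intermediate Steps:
x = 1820/9 (x = -4/9 + (1/9)*1824 = -4/9 + 608/3 = 1820/9 ≈ 202.22)
U(w, K) = 1820/9 + K**2 (U(w, K) = K*K + 1820/9 = K**2 + 1820/9 = 1820/9 + K**2)
U(b(-17), 3138)/(757**2) = (1820/9 + 3138**2)/(757**2) = (1820/9 + 9847044)/573049 = (88625216/9)*(1/573049) = 88625216/5157441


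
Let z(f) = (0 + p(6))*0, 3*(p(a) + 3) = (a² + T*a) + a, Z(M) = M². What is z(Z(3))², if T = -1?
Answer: 0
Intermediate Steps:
p(a) = -3 + a²/3 (p(a) = -3 + ((a² - a) + a)/3 = -3 + a²/3)
z(f) = 0 (z(f) = (0 + (-3 + (⅓)*6²))*0 = (0 + (-3 + (⅓)*36))*0 = (0 + (-3 + 12))*0 = (0 + 9)*0 = 9*0 = 0)
z(Z(3))² = 0² = 0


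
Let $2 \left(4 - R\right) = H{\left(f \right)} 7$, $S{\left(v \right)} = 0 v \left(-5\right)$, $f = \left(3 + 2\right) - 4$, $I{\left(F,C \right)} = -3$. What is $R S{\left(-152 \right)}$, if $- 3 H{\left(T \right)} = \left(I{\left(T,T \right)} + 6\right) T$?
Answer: $0$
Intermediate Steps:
$f = 1$ ($f = 5 - 4 = 1$)
$H{\left(T \right)} = - T$ ($H{\left(T \right)} = - \frac{\left(-3 + 6\right) T}{3} = - \frac{3 T}{3} = - T$)
$S{\left(v \right)} = 0$ ($S{\left(v \right)} = 0 \left(-5\right) = 0$)
$R = \frac{15}{2}$ ($R = 4 - \frac{\left(-1\right) 1 \cdot 7}{2} = 4 - \frac{\left(-1\right) 7}{2} = 4 - - \frac{7}{2} = 4 + \frac{7}{2} = \frac{15}{2} \approx 7.5$)
$R S{\left(-152 \right)} = \frac{15}{2} \cdot 0 = 0$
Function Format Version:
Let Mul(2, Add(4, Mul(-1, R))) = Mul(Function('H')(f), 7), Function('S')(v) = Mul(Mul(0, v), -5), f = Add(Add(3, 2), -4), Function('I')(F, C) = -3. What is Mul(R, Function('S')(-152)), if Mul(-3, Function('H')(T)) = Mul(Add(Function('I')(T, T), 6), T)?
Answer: 0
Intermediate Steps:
f = 1 (f = Add(5, -4) = 1)
Function('H')(T) = Mul(-1, T) (Function('H')(T) = Mul(Rational(-1, 3), Mul(Add(-3, 6), T)) = Mul(Rational(-1, 3), Mul(3, T)) = Mul(-1, T))
Function('S')(v) = 0 (Function('S')(v) = Mul(0, -5) = 0)
R = Rational(15, 2) (R = Add(4, Mul(Rational(-1, 2), Mul(Mul(-1, 1), 7))) = Add(4, Mul(Rational(-1, 2), Mul(-1, 7))) = Add(4, Mul(Rational(-1, 2), -7)) = Add(4, Rational(7, 2)) = Rational(15, 2) ≈ 7.5000)
Mul(R, Function('S')(-152)) = Mul(Rational(15, 2), 0) = 0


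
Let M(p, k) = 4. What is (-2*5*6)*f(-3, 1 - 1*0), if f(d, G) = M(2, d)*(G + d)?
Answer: 480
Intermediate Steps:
f(d, G) = 4*G + 4*d (f(d, G) = 4*(G + d) = 4*G + 4*d)
(-2*5*6)*f(-3, 1 - 1*0) = (-2*5*6)*(4*(1 - 1*0) + 4*(-3)) = (-10*6)*(4*(1 + 0) - 12) = -60*(4*1 - 12) = -60*(4 - 12) = -60*(-8) = 480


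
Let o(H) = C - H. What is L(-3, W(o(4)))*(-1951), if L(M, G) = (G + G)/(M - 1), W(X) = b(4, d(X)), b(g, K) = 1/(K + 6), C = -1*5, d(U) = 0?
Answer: 1951/12 ≈ 162.58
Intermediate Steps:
C = -5
o(H) = -5 - H
b(g, K) = 1/(6 + K)
W(X) = 1/6 (W(X) = 1/(6 + 0) = 1/6)
L(M, G) = 2*G/(-1 + M) (L(M, G) = (2*G)/(-1 + M) = 2*G/(-1 + M))
L(-3, W(o(4)))*(-1951) = (2*(1/6)/(-1 - 3))*(-1951) = (2*(1/6)/(-4))*(-1951) = (2*(1/6)*(-1/4))*(-1951) = -1/12*(-1951) = 1951/12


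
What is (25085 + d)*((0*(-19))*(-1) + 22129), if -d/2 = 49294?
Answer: -1626547887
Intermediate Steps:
d = -98588 (d = -2*49294 = -98588)
(25085 + d)*((0*(-19))*(-1) + 22129) = (25085 - 98588)*((0*(-19))*(-1) + 22129) = -73503*(0*(-1) + 22129) = -73503*(0 + 22129) = -73503*22129 = -1626547887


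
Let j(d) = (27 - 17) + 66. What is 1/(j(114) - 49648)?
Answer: -1/49572 ≈ -2.0173e-5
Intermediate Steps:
j(d) = 76 (j(d) = 10 + 66 = 76)
1/(j(114) - 49648) = 1/(76 - 49648) = 1/(-49572) = -1/49572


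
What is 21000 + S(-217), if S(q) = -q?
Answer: 21217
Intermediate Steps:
21000 + S(-217) = 21000 - 1*(-217) = 21000 + 217 = 21217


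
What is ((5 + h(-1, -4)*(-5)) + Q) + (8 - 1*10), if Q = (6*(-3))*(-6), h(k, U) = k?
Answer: 116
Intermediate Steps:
Q = 108 (Q = -18*(-6) = 108)
((5 + h(-1, -4)*(-5)) + Q) + (8 - 1*10) = ((5 - 1*(-5)) + 108) + (8 - 1*10) = ((5 + 5) + 108) + (8 - 10) = (10 + 108) - 2 = 118 - 2 = 116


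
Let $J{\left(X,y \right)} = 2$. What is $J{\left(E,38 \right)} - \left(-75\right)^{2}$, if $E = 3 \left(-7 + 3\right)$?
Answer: $-5623$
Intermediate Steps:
$E = -12$ ($E = 3 \left(-4\right) = -12$)
$J{\left(E,38 \right)} - \left(-75\right)^{2} = 2 - \left(-75\right)^{2} = 2 - 5625 = -5623$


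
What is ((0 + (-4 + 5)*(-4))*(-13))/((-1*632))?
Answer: -13/158 ≈ -0.082278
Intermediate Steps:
((0 + (-4 + 5)*(-4))*(-13))/((-1*632)) = ((0 + 1*(-4))*(-13))/(-632) = ((0 - 4)*(-13))*(-1/632) = -4*(-13)*(-1/632) = 52*(-1/632) = -13/158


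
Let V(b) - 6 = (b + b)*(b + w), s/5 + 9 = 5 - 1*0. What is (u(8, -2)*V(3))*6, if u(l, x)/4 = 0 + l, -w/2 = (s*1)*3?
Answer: 142848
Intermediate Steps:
s = -20 (s = -45 + 5*(5 - 1*0) = -45 + 5*(5 + 0) = -45 + 5*5 = -45 + 25 = -20)
w = 120 (w = -2*(-20*1)*3 = -(-40)*3 = -2*(-60) = 120)
u(l, x) = 4*l (u(l, x) = 4*(0 + l) = 4*l)
V(b) = 6 + 2*b*(120 + b) (V(b) = 6 + (b + b)*(b + 120) = 6 + (2*b)*(120 + b) = 6 + 2*b*(120 + b))
(u(8, -2)*V(3))*6 = ((4*8)*(6 + 2*3**2 + 240*3))*6 = (32*(6 + 2*9 + 720))*6 = (32*(6 + 18 + 720))*6 = (32*744)*6 = 23808*6 = 142848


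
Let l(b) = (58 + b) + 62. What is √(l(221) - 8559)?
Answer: I*√8218 ≈ 90.653*I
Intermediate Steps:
l(b) = 120 + b
√(l(221) - 8559) = √((120 + 221) - 8559) = √(341 - 8559) = √(-8218) = I*√8218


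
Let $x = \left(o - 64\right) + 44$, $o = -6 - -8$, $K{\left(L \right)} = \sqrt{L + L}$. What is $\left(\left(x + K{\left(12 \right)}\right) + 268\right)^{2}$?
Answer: $62524 + 1000 \sqrt{6} \approx 64974.0$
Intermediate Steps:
$K{\left(L \right)} = \sqrt{2} \sqrt{L}$ ($K{\left(L \right)} = \sqrt{2 L} = \sqrt{2} \sqrt{L}$)
$o = 2$ ($o = -6 + 8 = 2$)
$x = -18$ ($x = \left(2 - 64\right) + 44 = -62 + 44 = -18$)
$\left(\left(x + K{\left(12 \right)}\right) + 268\right)^{2} = \left(\left(-18 + \sqrt{2} \sqrt{12}\right) + 268\right)^{2} = \left(\left(-18 + \sqrt{2} \cdot 2 \sqrt{3}\right) + 268\right)^{2} = \left(\left(-18 + 2 \sqrt{6}\right) + 268\right)^{2} = \left(250 + 2 \sqrt{6}\right)^{2}$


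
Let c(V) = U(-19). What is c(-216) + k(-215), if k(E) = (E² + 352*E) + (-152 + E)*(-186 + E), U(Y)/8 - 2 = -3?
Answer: 117704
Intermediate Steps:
U(Y) = -8 (U(Y) = 16 + 8*(-3) = 16 - 24 = -8)
k(E) = E² + 352*E + (-186 + E)*(-152 + E) (k(E) = (E² + 352*E) + (-186 + E)*(-152 + E) = E² + 352*E + (-186 + E)*(-152 + E))
c(V) = -8
c(-216) + k(-215) = -8 + (28272 + 2*(-215)² + 14*(-215)) = -8 + (28272 + 2*46225 - 3010) = -8 + (28272 + 92450 - 3010) = -8 + 117712 = 117704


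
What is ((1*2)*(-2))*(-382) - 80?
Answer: 1448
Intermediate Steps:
((1*2)*(-2))*(-382) - 80 = (2*(-2))*(-382) - 80 = -4*(-382) - 80 = 1528 - 80 = 1448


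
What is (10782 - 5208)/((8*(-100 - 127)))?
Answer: -2787/908 ≈ -3.0694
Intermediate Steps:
(10782 - 5208)/((8*(-100 - 127))) = 5574/((8*(-227))) = 5574/(-1816) = 5574*(-1/1816) = -2787/908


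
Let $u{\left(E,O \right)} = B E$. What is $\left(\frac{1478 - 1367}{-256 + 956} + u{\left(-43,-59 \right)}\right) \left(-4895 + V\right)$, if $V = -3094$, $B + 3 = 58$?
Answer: $\frac{13224902721}{700} \approx 1.8893 \cdot 10^{7}$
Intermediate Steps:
$B = 55$ ($B = -3 + 58 = 55$)
$u{\left(E,O \right)} = 55 E$
$\left(\frac{1478 - 1367}{-256 + 956} + u{\left(-43,-59 \right)}\right) \left(-4895 + V\right) = \left(\frac{1478 - 1367}{-256 + 956} + 55 \left(-43\right)\right) \left(-4895 - 3094\right) = \left(\frac{111}{700} - 2365\right) \left(-7989\right) = \left(- \frac{1655389}{700}\right) \left(-7989\right) = \frac{13224902721}{700}$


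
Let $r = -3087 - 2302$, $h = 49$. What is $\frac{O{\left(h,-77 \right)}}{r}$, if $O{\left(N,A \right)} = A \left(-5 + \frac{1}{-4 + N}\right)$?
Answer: $- \frac{17248}{242505} \approx -0.071124$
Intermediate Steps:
$r = -5389$ ($r = -3087 - 2302 = -5389$)
$\frac{O{\left(h,-77 \right)}}{r} = \frac{\left(-77\right) \frac{1}{-4 + 49} \left(21 - 245\right)}{-5389} = - \frac{77 \left(21 - 245\right)}{45} \left(- \frac{1}{5389}\right) = \left(-77\right) \frac{1}{45} \left(-224\right) \left(- \frac{1}{5389}\right) = \frac{17248}{45} \left(- \frac{1}{5389}\right) = - \frac{17248}{242505}$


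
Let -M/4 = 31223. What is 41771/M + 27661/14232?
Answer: 715038185/444365736 ≈ 1.6091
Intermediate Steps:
M = -124892 (M = -4*31223 = -124892)
41771/M + 27661/14232 = 41771/(-124892) + 27661/14232 = 41771*(-1/124892) + 27661*(1/14232) = -41771/124892 + 27661/14232 = 715038185/444365736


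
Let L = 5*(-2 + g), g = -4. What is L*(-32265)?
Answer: 967950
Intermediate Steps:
L = -30 (L = 5*(-2 - 4) = 5*(-6) = -30)
L*(-32265) = -30*(-32265) = 967950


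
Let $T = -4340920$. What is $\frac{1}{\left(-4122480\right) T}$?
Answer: $\frac{1}{17895355881600} \approx 5.588 \cdot 10^{-14}$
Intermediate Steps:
$\frac{1}{\left(-4122480\right) T} = \frac{1}{\left(-4122480\right) \left(-4340920\right)} = \left(- \frac{1}{4122480}\right) \left(- \frac{1}{4340920}\right) = \frac{1}{17895355881600}$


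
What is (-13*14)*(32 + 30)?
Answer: -11284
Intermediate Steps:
(-13*14)*(32 + 30) = -182*62 = -11284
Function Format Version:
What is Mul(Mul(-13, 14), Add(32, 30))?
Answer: -11284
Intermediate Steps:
Mul(Mul(-13, 14), Add(32, 30)) = Mul(-182, 62) = -11284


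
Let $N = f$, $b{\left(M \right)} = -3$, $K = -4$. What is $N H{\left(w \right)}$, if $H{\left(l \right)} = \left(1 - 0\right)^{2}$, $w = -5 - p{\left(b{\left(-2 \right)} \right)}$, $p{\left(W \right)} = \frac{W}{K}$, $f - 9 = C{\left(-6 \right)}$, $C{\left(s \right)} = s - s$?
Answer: $9$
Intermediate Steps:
$C{\left(s \right)} = 0$
$f = 9$ ($f = 9 + 0 = 9$)
$N = 9$
$p{\left(W \right)} = - \frac{W}{4}$ ($p{\left(W \right)} = \frac{W}{-4} = W \left(- \frac{1}{4}\right) = - \frac{W}{4}$)
$w = - \frac{23}{4}$ ($w = -5 - \left(- \frac{1}{4}\right) \left(-3\right) = -5 - \frac{3}{4} = - \frac{23}{4} \approx -5.75$)
$H{\left(l \right)} = 1$ ($H{\left(l \right)} = \left(1 + 0\right)^{2} = 1^{2} = 1$)
$N H{\left(w \right)} = 9 \cdot 1 = 9$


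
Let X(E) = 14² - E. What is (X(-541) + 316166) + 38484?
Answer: 355387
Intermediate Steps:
X(E) = 196 - E
(X(-541) + 316166) + 38484 = ((196 - 1*(-541)) + 316166) + 38484 = ((196 + 541) + 316166) + 38484 = (737 + 316166) + 38484 = 316903 + 38484 = 355387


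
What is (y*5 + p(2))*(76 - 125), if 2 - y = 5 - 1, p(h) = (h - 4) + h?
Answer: 490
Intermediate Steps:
p(h) = -4 + 2*h (p(h) = (-4 + h) + h = -4 + 2*h)
y = -2 (y = 2 - (5 - 1) = 2 - 1*4 = 2 - 4 = -2)
(y*5 + p(2))*(76 - 125) = (-2*5 + (-4 + 2*2))*(76 - 125) = (-10 + (-4 + 4))*(-49) = (-10 + 0)*(-49) = -10*(-49) = 490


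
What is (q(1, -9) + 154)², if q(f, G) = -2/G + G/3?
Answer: 1852321/81 ≈ 22868.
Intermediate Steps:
q(f, G) = -2/G + G/3 (q(f, G) = -2/G + G*(⅓) = -2/G + G/3)
(q(1, -9) + 154)² = ((-2/(-9) + (⅓)*(-9)) + 154)² = ((-2*(-⅑) - 3) + 154)² = ((2/9 - 3) + 154)² = (-25/9 + 154)² = (1361/9)² = 1852321/81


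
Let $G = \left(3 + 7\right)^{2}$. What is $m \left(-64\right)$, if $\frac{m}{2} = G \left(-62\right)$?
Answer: $793600$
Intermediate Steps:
$G = 100$ ($G = 10^{2} = 100$)
$m = -12400$ ($m = 2 \cdot 100 \left(-62\right) = 2 \left(-6200\right) = -12400$)
$m \left(-64\right) = \left(-12400\right) \left(-64\right) = 793600$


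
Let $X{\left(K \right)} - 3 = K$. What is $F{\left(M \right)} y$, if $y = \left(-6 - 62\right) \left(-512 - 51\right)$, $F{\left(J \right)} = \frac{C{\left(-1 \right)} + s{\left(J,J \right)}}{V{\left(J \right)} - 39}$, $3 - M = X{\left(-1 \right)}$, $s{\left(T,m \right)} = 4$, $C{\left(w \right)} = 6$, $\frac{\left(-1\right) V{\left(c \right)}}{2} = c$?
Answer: $- \frac{382840}{41} \approx -9337.6$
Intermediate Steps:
$X{\left(K \right)} = 3 + K$
$V{\left(c \right)} = - 2 c$
$M = 1$ ($M = 3 - \left(3 - 1\right) = 3 - 2 = 1$)
$F{\left(J \right)} = \frac{10}{-39 - 2 J}$ ($F{\left(J \right)} = \frac{6 + 4}{- 2 J - 39} = \frac{10}{-39 - 2 J}$)
$y = 38284$ ($y = \left(-68\right) \left(-563\right) = 38284$)
$F{\left(M \right)} y = - \frac{10}{39 + 2 \cdot 1} \cdot 38284 = - \frac{10}{39 + 2} \cdot 38284 = - \frac{10}{41} \cdot 38284 = \left(-10\right) \frac{1}{41} \cdot 38284 = \left(- \frac{10}{41}\right) 38284 = - \frac{382840}{41}$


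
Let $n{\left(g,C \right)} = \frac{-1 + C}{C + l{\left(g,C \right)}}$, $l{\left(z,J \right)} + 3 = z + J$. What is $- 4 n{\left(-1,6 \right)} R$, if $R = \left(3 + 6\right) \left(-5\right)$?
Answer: $\frac{225}{2} \approx 112.5$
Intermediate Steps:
$l{\left(z,J \right)} = -3 + J + z$ ($l{\left(z,J \right)} = -3 + \left(z + J\right) = -3 + \left(J + z\right) = -3 + J + z$)
$R = -45$ ($R = 9 \left(-5\right) = -45$)
$n{\left(g,C \right)} = \frac{-1 + C}{-3 + g + 2 C}$ ($n{\left(g,C \right)} = \frac{-1 + C}{C + \left(-3 + C + g\right)} = \frac{-1 + C}{-3 + g + 2 C}$)
$- 4 n{\left(-1,6 \right)} R = - 4 \frac{-1 + 6}{-3 - 1 + 2 \cdot 6} \left(-45\right) = - 4 \frac{1}{-3 - 1 + 12} \cdot 5 \left(-45\right) = - 4 \cdot \frac{1}{8} \cdot 5 \left(-45\right) = \left(-4\right) \frac{5}{8} \left(-45\right) = \left(- \frac{5}{2}\right) \left(-45\right) = \frac{225}{2}$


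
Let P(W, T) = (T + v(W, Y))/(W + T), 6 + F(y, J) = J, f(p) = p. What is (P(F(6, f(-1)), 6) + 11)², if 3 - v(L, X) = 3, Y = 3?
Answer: 25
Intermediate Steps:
v(L, X) = 0 (v(L, X) = 3 - 1*3 = 3 - 3 = 0)
F(y, J) = -6 + J
P(W, T) = T/(T + W) (P(W, T) = (T + 0)/(W + T) = T/(T + W))
(P(F(6, f(-1)), 6) + 11)² = (6/(6 + (-6 - 1)) + 11)² = (6/(6 - 7) + 11)² = (6/(-1) + 11)² = (6*(-1) + 11)² = (-6 + 11)² = 5² = 25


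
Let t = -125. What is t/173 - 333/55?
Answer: -64484/9515 ≈ -6.7771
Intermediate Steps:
t/173 - 333/55 = -125/173 - 333/55 = -64484/9515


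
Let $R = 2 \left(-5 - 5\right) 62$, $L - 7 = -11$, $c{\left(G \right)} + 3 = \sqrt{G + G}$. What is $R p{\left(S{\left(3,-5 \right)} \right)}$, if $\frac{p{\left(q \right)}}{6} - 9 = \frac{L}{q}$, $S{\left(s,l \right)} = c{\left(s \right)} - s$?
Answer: $-72912 - 992 \sqrt{6} \approx -75342.0$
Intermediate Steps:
$c{\left(G \right)} = -3 + \sqrt{2} \sqrt{G}$ ($c{\left(G \right)} = -3 + \sqrt{G + G} = -3 + \sqrt{2 G} = -3 + \sqrt{2} \sqrt{G}$)
$S{\left(s,l \right)} = -3 - s + \sqrt{2} \sqrt{s}$ ($S{\left(s,l \right)} = \left(-3 + \sqrt{2} \sqrt{s}\right) - s = -3 - s + \sqrt{2} \sqrt{s}$)
$L = -4$ ($L = 7 - 11 = -4$)
$p{\left(q \right)} = 54 - \frac{24}{q}$ ($p{\left(q \right)} = 54 + 6 \left(- \frac{4}{q}\right) = 54 - \frac{24}{q}$)
$R = -1240$ ($R = 2 \left(-10\right) 62 = \left(-20\right) 62 = -1240$)
$R p{\left(S{\left(3,-5 \right)} \right)} = - 1240 \left(54 - \frac{24}{-3 - 3 + \sqrt{2} \sqrt{3}}\right) = - 1240 \left(54 - \frac{24}{-3 - 3 + \sqrt{6}}\right) = - 1240 \left(54 - \frac{24}{-6 + \sqrt{6}}\right) = -66960 + \frac{29760}{-6 + \sqrt{6}}$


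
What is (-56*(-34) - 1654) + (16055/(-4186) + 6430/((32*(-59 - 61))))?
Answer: 15115357/61824 ≈ 244.49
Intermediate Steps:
(-56*(-34) - 1654) + (16055/(-4186) + 6430/((32*(-59 - 61)))) = (1904 - 1654) + (16055*(-1/4186) + 6430/((32*(-120)))) = 250 + (-1235/322 + 6430/(-3840)) = 250 + (-1235/322 + 6430*(-1/3840)) = 250 + (-1235/322 - 643/384) = 250 - 340643/61824 = 15115357/61824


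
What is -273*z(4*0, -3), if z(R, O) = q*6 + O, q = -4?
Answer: 7371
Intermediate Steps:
z(R, O) = -24 + O (z(R, O) = -4*6 + O = -24 + O)
-273*z(4*0, -3) = -273*(-24 - 3) = -273*(-27) = 7371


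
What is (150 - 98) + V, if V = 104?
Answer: 156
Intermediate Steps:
(150 - 98) + V = (150 - 98) + 104 = 52 + 104 = 156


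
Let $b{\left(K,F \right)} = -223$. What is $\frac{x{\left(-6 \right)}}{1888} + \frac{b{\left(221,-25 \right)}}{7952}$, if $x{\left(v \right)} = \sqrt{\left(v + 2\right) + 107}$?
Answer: $- \frac{223}{7952} + \frac{\sqrt{103}}{1888} \approx -0.022668$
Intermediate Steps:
$x{\left(v \right)} = \sqrt{109 + v}$ ($x{\left(v \right)} = \sqrt{\left(2 + v\right) + 107} = \sqrt{109 + v}$)
$\frac{x{\left(-6 \right)}}{1888} + \frac{b{\left(221,-25 \right)}}{7952} = \frac{\sqrt{109 - 6}}{1888} - \frac{223}{7952} = \sqrt{103} \cdot \frac{1}{1888} - \frac{223}{7952} = \frac{\sqrt{103}}{1888} - \frac{223}{7952} = - \frac{223}{7952} + \frac{\sqrt{103}}{1888}$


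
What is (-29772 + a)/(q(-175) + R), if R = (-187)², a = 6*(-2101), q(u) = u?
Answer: -7063/5799 ≈ -1.2180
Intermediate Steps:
a = -12606
R = 34969
(-29772 + a)/(q(-175) + R) = (-29772 - 12606)/(-175 + 34969) = -42378/34794 = -42378*1/34794 = -7063/5799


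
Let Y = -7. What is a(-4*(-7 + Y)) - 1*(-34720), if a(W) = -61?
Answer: 34659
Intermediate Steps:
a(-4*(-7 + Y)) - 1*(-34720) = -61 - 1*(-34720) = -61 + 34720 = 34659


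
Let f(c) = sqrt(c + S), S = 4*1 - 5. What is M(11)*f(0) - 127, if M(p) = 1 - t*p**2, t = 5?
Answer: -127 - 604*I ≈ -127.0 - 604.0*I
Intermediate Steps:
S = -1 (S = 4 - 5 = -1)
f(c) = sqrt(-1 + c) (f(c) = sqrt(c - 1) = sqrt(-1 + c))
M(p) = 1 - 5*p**2
M(11)*f(0) - 127 = (1 - 5*11**2)*sqrt(-1 + 0) - 127 = (1 - 5*121)*sqrt(-1) - 127 = (1 - 605)*I - 127 = -604*I - 127 = -127 - 604*I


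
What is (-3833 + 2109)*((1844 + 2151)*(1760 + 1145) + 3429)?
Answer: -20013750496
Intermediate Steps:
(-3833 + 2109)*((1844 + 2151)*(1760 + 1145) + 3429) = -1724*(3995*2905 + 3429) = -1724*(11605475 + 3429) = -1724*11608904 = -20013750496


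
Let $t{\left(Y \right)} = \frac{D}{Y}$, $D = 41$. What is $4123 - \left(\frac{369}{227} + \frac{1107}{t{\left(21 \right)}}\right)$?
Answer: $\frac{806843}{227} \approx 3554.4$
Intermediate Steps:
$t{\left(Y \right)} = \frac{41}{Y}$
$4123 - \left(\frac{369}{227} + \frac{1107}{t{\left(21 \right)}}\right) = 4123 - \left(567 + \frac{369}{227}\right) = 4123 - \left(\frac{369}{227} + \frac{1107}{41 \cdot \frac{1}{21}}\right) = 4123 - \left(\frac{369}{227} + \frac{1107}{\frac{41}{21}}\right) = 4123 - \frac{129078}{227} = \frac{806843}{227}$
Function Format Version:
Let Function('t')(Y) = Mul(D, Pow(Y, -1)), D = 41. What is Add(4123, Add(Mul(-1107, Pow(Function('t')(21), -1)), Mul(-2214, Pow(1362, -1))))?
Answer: Rational(806843, 227) ≈ 3554.4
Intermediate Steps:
Function('t')(Y) = Mul(41, Pow(Y, -1))
Add(4123, Add(Mul(-1107, Pow(Function('t')(21), -1)), Mul(-2214, Pow(1362, -1)))) = Add(4123, Add(Mul(-1107, Pow(Mul(41, Pow(21, -1)), -1)), Mul(-2214, Pow(1362, -1)))) = Add(4123, Add(Mul(-1107, Pow(Mul(41, Rational(1, 21)), -1)), Mul(-2214, Rational(1, 1362)))) = Add(4123, Add(Mul(-1107, Pow(Rational(41, 21), -1)), Rational(-369, 227))) = Add(4123, Add(Mul(-1107, Rational(21, 41)), Rational(-369, 227))) = Add(4123, Add(-567, Rational(-369, 227))) = Add(4123, Rational(-129078, 227)) = Rational(806843, 227)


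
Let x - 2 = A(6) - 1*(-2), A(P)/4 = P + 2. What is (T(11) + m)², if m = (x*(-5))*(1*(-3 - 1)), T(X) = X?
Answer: 534361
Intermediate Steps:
A(P) = 8 + 4*P (A(P) = 4*(P + 2) = 4*(2 + P) = 8 + 4*P)
x = 36 (x = 2 + ((8 + 4*6) - 1*(-2)) = 2 + ((8 + 24) + 2) = 2 + (32 + 2) = 2 + 34 = 36)
m = 720 (m = (36*(-5))*(1*(-3 - 1)) = -180*(-4) = 720)
(T(11) + m)² = (11 + 720)² = 731² = 534361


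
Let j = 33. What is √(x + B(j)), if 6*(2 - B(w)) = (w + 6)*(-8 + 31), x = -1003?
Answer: I*√4602/2 ≈ 33.919*I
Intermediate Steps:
B(w) = -21 - 23*w/6 (B(w) = 2 - (w + 6)*(-8 + 31)/6 = 2 - (6 + w)*23/6 = 2 - (138 + 23*w)/6 = 2 + (-23 - 23*w/6) = -21 - 23*w/6)
√(x + B(j)) = √(-1003 + (-21 - 23/6*33)) = √(-1003 + (-21 - 253/2)) = √(-1003 - 295/2) = √(-2301/2) = I*√4602/2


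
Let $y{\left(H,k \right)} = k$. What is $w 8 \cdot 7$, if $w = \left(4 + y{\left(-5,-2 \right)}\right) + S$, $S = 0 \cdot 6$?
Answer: $112$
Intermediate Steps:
$S = 0$
$w = 2$ ($w = \left(4 - 2\right) + 0 = 2 + 0 = 2$)
$w 8 \cdot 7 = 2 \cdot 8 \cdot 7 = 16 \cdot 7 = 112$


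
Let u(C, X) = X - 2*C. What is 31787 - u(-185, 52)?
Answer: 31365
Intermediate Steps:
31787 - u(-185, 52) = 31787 - (52 - 2*(-185)) = 31787 - (52 + 370) = 31787 - 1*422 = 31787 - 422 = 31365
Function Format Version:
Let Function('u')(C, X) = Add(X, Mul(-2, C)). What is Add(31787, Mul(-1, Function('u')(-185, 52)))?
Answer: 31365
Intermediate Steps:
Add(31787, Mul(-1, Function('u')(-185, 52))) = Add(31787, Mul(-1, Add(52, Mul(-2, -185)))) = Add(31787, Mul(-1, Add(52, 370))) = Add(31787, Mul(-1, 422)) = Add(31787, -422) = 31365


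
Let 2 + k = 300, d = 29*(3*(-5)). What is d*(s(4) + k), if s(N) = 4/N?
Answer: -130065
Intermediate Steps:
d = -435 (d = 29*(-15) = -435)
k = 298 (k = -2 + 300 = 298)
d*(s(4) + k) = -435*(4/4 + 298) = -435*(4*(¼) + 298) = -435*(1 + 298) = -435*299 = -130065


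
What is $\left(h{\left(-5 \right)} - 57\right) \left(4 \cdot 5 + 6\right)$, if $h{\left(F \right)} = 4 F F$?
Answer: $1118$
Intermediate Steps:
$h{\left(F \right)} = 4 F^{2}$
$\left(h{\left(-5 \right)} - 57\right) \left(4 \cdot 5 + 6\right) = \left(4 \left(-5\right)^{2} - 57\right) \left(4 \cdot 5 + 6\right) = \left(4 \cdot 25 - 57\right) \left(20 + 6\right) = \left(100 - 57\right) 26 = 43 \cdot 26 = 1118$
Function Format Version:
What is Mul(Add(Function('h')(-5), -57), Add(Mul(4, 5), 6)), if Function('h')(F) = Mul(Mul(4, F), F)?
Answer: 1118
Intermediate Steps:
Function('h')(F) = Mul(4, Pow(F, 2))
Mul(Add(Function('h')(-5), -57), Add(Mul(4, 5), 6)) = Mul(Add(Mul(4, Pow(-5, 2)), -57), Add(Mul(4, 5), 6)) = Mul(Add(Mul(4, 25), -57), Add(20, 6)) = Mul(Add(100, -57), 26) = Mul(43, 26) = 1118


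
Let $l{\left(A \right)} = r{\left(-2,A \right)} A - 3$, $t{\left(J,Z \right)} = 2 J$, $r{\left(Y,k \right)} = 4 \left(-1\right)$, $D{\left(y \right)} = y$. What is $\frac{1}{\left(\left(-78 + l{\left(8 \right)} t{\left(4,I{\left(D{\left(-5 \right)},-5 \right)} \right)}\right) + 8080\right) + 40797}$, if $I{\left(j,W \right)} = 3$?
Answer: $\frac{1}{48519} \approx 2.061 \cdot 10^{-5}$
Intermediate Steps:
$r{\left(Y,k \right)} = -4$
$l{\left(A \right)} = -3 - 4 A$ ($l{\left(A \right)} = - 4 A - 3 = -3 - 4 A$)
$\frac{1}{\left(\left(-78 + l{\left(8 \right)} t{\left(4,I{\left(D{\left(-5 \right)},-5 \right)} \right)}\right) + 8080\right) + 40797} = \frac{1}{\left(\left(-78 + \left(-3 - 32\right) 2 \cdot 4\right) + 8080\right) + 40797} = \frac{1}{\left(\left(-78 + \left(-3 - 32\right) 8\right) + 8080\right) + 40797} = \frac{1}{\left(\left(-78 - 280\right) + 8080\right) + 40797} = \frac{1}{\left(-358 + 8080\right) + 40797} = \frac{1}{7722 + 40797} = \frac{1}{48519}$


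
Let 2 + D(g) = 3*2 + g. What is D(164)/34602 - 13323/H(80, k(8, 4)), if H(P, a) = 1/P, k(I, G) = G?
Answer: -6146699252/5767 ≈ -1.0658e+6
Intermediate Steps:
D(g) = 4 + g (D(g) = -2 + (3*2 + g) = -2 + (6 + g) = 4 + g)
D(164)/34602 - 13323/H(80, k(8, 4)) = (4 + 164)/34602 - 13323/(1/80) = 168*(1/34602) - 13323/1/80 = 28/5767 - 13323*80 = 28/5767 - 1065840 = -6146699252/5767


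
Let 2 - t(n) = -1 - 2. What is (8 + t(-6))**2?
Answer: 169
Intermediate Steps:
t(n) = 5 (t(n) = 2 - (-1 - 2) = 2 - 1*(-3) = 2 + 3 = 5)
(8 + t(-6))**2 = (8 + 5)**2 = 13**2 = 169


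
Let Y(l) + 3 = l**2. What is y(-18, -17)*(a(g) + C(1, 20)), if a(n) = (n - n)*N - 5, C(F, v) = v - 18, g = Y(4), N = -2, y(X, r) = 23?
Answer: -69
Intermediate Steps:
Y(l) = -3 + l**2
g = 13 (g = -3 + 4**2 = -3 + 16 = 13)
C(F, v) = -18 + v
a(n) = -5 (a(n) = (n - n)*(-2) - 5 = 0*(-2) - 5 = 0 - 5 = -5)
y(-18, -17)*(a(g) + C(1, 20)) = 23*(-5 + (-18 + 20)) = 23*(-5 + 2) = 23*(-3) = -69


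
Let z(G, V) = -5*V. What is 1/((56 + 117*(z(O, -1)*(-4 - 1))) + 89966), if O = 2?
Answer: 1/87097 ≈ 1.1481e-5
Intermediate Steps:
1/((56 + 117*(z(O, -1)*(-4 - 1))) + 89966) = 1/((56 + 117*((-5*(-1))*(-4 - 1))) + 89966) = 1/((56 + 117*(5*(-5))) + 89966) = 1/((56 + 117*(-25)) + 89966) = 1/((56 - 2925) + 89966) = 1/(-2869 + 89966) = 1/87097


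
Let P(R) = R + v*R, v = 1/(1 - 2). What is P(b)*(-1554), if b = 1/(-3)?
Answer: 0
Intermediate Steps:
b = -⅓ ≈ -0.33333
v = -1 (v = 1/(-1) = -1)
P(R) = 0 (P(R) = R - R = 0)
P(b)*(-1554) = 0*(-1554) = 0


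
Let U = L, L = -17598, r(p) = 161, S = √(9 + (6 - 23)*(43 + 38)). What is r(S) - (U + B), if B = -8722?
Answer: 26481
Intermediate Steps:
S = 6*I*√38 (S = √(9 - 17*81) = √(9 - 1377) = √(-1368) = 6*I*√38 ≈ 36.987*I)
U = -17598
r(S) - (U + B) = 161 - (-17598 - 8722) = 161 - 1*(-26320) = 161 + 26320 = 26481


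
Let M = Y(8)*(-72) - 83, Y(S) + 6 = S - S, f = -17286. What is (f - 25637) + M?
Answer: -42574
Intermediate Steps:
Y(S) = -6 (Y(S) = -6 + (S - S) = -6 + 0 = -6)
M = 349 (M = -6*(-72) - 83 = 432 - 83 = 349)
(f - 25637) + M = (-17286 - 25637) + 349 = -42923 + 349 = -42574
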